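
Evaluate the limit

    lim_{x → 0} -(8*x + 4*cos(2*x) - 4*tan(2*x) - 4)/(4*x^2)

Substitution gives 0/0; apply L'Hôpital's rule 2 times.
After differentiating numerator and denominator 2 times the quotient is (-16*cos(2*x) - 32*tan(2*x)/cos(2*x)^2)/(-8); at x = 0 this is 2.

2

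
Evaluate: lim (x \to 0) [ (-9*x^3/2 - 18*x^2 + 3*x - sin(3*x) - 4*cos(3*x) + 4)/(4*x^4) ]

Substitution gives 0/0; apply L'Hôpital's rule 4 times.
After differentiating numerator and denominator 4 times the quotient is (-81*sin(3*x) - 324*cos(3*x))/(96); at x = 0 this is -27/8.

-27/8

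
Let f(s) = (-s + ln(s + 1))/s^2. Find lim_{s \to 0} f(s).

-1/2

Direct substitution gives 0/0.
Apply L'Hôpital: lim (-1 + 1/(s + 1))/(2*s), still 0/0.
After 2 applications of L'Hôpital's rule the quotient is (-1/(s + 1)^2)/(2); substituting s = 0 gives -1/2.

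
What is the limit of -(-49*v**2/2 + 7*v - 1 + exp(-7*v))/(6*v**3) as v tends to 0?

343/36

Direct substitution gives 0/0.
Apply L'Hôpital: lim (-49*v + 7 - 7*e^(-7*v))/(-18*v^2), still 0/0.
Apply L'Hôpital: lim (-49 + 49*e^(-7*v))/(-36*v), still 0/0.
After 3 applications of L'Hôpital's rule the quotient is (-343*e^(-7*v))/(-36); substituting v = 0 gives 343/36.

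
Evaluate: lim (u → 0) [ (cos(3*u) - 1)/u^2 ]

-9/2

Direct substitution gives 0/0.
Apply L'Hôpital: lim (-3*sin(3*u))/(2*u), still 0/0.
After 2 applications of L'Hôpital's rule the quotient is (-9*cos(3*u))/(2); substituting u = 0 gives -9/2.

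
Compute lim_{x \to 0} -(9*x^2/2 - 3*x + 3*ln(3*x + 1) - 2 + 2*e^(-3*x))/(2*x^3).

Substitution gives 0/0; apply L'Hôpital's rule 3 times.
After differentiating numerator and denominator 3 times the quotient is (-54*e^(-3*x) + 162/(3*x + 1)^3)/(-12); at x = 0 this is -9.

-9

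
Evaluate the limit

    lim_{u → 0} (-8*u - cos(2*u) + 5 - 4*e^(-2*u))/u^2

Substitution gives 0/0 (the numerator vanishes to order 2).
Expand each term to order u^2: the coefficient of u^2 in −cos(2u) is 2 and in -4·e^(-2u) is -8.
Lower-order terms cancel with the polynomial part, so the numerator is (-6)·u^2 + o(u^2), and the limit is (-6)/(1) = -6.

-6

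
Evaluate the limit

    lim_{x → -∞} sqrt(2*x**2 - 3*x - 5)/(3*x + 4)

-√(2)/3

For large |x|, √(2*x^2 - 3*x - 5) ≈ √2·|x| and the denominator ≈ 3x.
Since x → −∞, |x| = −x, giving −√2/(3) = -√(2)/3.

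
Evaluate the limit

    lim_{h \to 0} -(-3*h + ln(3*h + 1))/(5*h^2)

9/10

Direct substitution gives 0/0.
Apply L'Hôpital: lim (-3 + 3/(3*h + 1))/(-10*h), still 0/0.
After 2 applications of L'Hôpital's rule the quotient is (-9/(3*h + 1)^2)/(-10); substituting h = 0 gives 9/10.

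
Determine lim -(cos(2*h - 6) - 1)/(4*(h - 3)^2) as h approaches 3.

Direct substitution gives 0/0.
Apply L'Hôpital: lim (-2*sin(2*h - 6))/(24 - 8*h), still 0/0.
After 2 applications of L'Hôpital's rule the quotient is (-4*cos(2*h - 6))/(-8); substituting h = 3 gives 1/2.

1/2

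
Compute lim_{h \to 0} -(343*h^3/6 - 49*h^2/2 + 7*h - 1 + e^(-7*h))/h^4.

Direct substitution gives 0/0.
Apply L'Hôpital: lim (343*h^2/2 - 49*h + 7 - 7*e^(-7*h))/(-4*h^3), still 0/0.
Apply L'Hôpital: lim (343*h - 49 + 49*e^(-7*h))/(-12*h^2), still 0/0.
Apply L'Hôpital: lim (343 - 343*e^(-7*h))/(-24*h), still 0/0.
After 4 applications of L'Hôpital's rule the quotient is (2401*e^(-7*h))/(-24); substituting h = 0 gives -2401/24.

-2401/24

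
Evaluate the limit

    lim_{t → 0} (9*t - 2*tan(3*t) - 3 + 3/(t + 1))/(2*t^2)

Substitution gives 0/0 (the numerator vanishes to order 2).
Expand each term to order t^2: the coefficient of t^2 in -2·tan(3t) is 0 and in 3·1/(1 + t) is 3.
Lower-order terms cancel with the polynomial part, so the numerator is (3)·t^2 + o(t^2), and the limit is (3)/(2) = 3/2.

3/2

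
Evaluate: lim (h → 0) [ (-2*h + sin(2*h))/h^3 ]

-4/3

Direct substitution gives 0/0.
Apply L'Hôpital: lim (2*cos(2*h) - 2)/(3*h^2), still 0/0.
Apply L'Hôpital: lim (-4*sin(2*h))/(6*h), still 0/0.
After 3 applications of L'Hôpital's rule the quotient is (-8*cos(2*h))/(6); substituting h = 0 gives -4/3.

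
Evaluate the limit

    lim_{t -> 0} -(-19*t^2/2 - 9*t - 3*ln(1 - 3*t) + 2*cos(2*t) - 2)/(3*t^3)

-9

Substitution gives 0/0 (the numerator vanishes to order 3).
Expand each term to order t^3: the coefficient of t^3 in -3·ln(1 - 3t) is 27 and in 2·cos(2t) is 0.
Lower-order terms cancel with the polynomial part, so the numerator is (27)·t^3 + o(t^3), and the limit is (27)/(-3) = -9.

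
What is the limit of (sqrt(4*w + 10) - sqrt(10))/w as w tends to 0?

√(10)/5

Substitution gives 0/0. Multiply numerator and denominator by the conjugate √(10 + 4w) + √10.
The numerator becomes (10 + 4w) − 10 = 4w, so the expression simplifies to 4/(√(10 + 4w) + √10).
Letting w → 0 gives 4/(2√10) = √(10)/5.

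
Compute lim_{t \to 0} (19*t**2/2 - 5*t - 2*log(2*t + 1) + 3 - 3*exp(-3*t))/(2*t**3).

Substitution gives 0/0 (the numerator vanishes to order 3).
Expand each term to order t^3: the coefficient of t^3 in -3·e^(-3t) is 27/2 and in -2·ln(1 + 2t) is -16/3.
Lower-order terms cancel with the polynomial part, so the numerator is (49/6)·t^3 + o(t^3), and the limit is (49/6)/(2) = 49/12.

49/12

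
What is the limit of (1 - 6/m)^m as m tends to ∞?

Write it as [(1 - 6/m)^m]^(1) · (1 - 6/m)^(0). The bracketed term tends to e^(-6) and the second factor to 1, so the limit is e^(-6).

e^(-6)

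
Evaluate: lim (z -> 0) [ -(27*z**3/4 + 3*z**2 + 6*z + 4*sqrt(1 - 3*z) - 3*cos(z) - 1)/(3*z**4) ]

Substitution gives 0/0; apply L'Hôpital's rule 4 times.
After differentiating numerator and denominator 4 times the quotient is (-3*cos(z) - 1215/(4*(1 - 3*z)^(7/2)))/(-72); at z = 0 this is 409/96.

409/96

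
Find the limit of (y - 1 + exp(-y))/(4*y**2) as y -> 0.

1/8

Direct substitution gives 0/0.
Apply L'Hôpital: lim (1 - e^(-y))/(8*y), still 0/0.
After 2 applications of L'Hôpital's rule the quotient is (e^(-y))/(8); substituting y = 0 gives 1/8.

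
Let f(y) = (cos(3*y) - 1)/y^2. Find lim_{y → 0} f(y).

Direct substitution gives 0/0.
Apply L'Hôpital: lim (-3*sin(3*y))/(2*y), still 0/0.
After 2 applications of L'Hôpital's rule the quotient is (-9*cos(3*y))/(2); substituting y = 0 gives -9/2.

-9/2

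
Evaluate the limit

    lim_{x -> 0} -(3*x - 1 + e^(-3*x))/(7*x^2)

Direct substitution gives 0/0.
Apply L'Hôpital: lim (3 - 3*e^(-3*x))/(-14*x), still 0/0.
After 2 applications of L'Hôpital's rule the quotient is (9*e^(-3*x))/(-14); substituting x = 0 gives -9/14.

-9/14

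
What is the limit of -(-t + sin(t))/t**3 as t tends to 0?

Direct substitution gives 0/0.
Apply L'Hôpital: lim (cos(t) - 1)/(-3*t^2), still 0/0.
Apply L'Hôpital: lim (-sin(t))/(-6*t), still 0/0.
After 3 applications of L'Hôpital's rule the quotient is (-cos(t))/(-6); substituting t = 0 gives 1/6.

1/6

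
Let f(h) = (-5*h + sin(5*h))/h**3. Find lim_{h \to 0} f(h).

Direct substitution gives 0/0.
Apply L'Hôpital: lim (5*cos(5*h) - 5)/(3*h^2), still 0/0.
Apply L'Hôpital: lim (-25*sin(5*h))/(6*h), still 0/0.
After 3 applications of L'Hôpital's rule the quotient is (-125*cos(5*h))/(6); substituting h = 0 gives -125/6.

-125/6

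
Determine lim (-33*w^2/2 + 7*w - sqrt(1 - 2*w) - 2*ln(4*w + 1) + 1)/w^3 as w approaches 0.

Substitution gives 0/0 (the numerator vanishes to order 3).
Expand each term to order w^3: the coefficient of w^3 in −√(1 - 2w) is 1/2 and in -2·ln(1 + 4w) is -128/3.
Lower-order terms cancel with the polynomial part, so the numerator is (-253/6)·w^3 + o(w^3), and the limit is (-253/6)/(1) = -253/6.

-253/6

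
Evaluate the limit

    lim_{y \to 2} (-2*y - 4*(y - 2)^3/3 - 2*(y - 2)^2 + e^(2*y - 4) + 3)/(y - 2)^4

Direct substitution gives 0/0.
Apply L'Hôpital: lim (-4*y - 4*(y - 2)^2 + 2*e^(2*y - 4) + 6)/(4*(y - 2)^3), still 0/0.
Apply L'Hôpital: lim (-8*y + 4*e^(2*y - 4) + 12)/(12*(y - 2)^2), still 0/0.
Apply L'Hôpital: lim (8*e^(2*y - 4) - 8)/(24*y - 48), still 0/0.
After 4 applications of L'Hôpital's rule the quotient is (16*e^(2*y - 4))/(24); substituting y = 2 gives 2/3.

2/3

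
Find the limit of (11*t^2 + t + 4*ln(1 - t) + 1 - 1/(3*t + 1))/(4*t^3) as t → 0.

Substitution gives 0/0; apply L'Hôpital's rule 3 times.
After differentiating numerator and denominator 3 times the quotient is (162/(3*t + 1)^4 + 8/(t - 1)^3)/(24); at t = 0 this is 77/12.

77/12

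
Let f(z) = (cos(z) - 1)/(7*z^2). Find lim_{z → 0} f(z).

Direct substitution gives 0/0.
Apply L'Hôpital: lim (-sin(z))/(14*z), still 0/0.
After 2 applications of L'Hôpital's rule the quotient is (-cos(z))/(14); substituting z = 0 gives -1/14.

-1/14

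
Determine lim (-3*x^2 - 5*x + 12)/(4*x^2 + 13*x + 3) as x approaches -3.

-13/11

Direct substitution gives 0/0, so factor. Both numerator and denominator have (x + 3) as a factor.
After cancelling, the expression reduces to (4 - 3*x)/(4*x + 1).
Substituting x = -3 gives -13/11.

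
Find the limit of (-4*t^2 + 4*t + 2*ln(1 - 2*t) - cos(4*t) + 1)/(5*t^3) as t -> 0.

-16/15

Substitution gives 0/0 (the numerator vanishes to order 3).
Expand each term to order t^3: the coefficient of t^3 in 2·ln(1 - 2t) is -16/3 and in −cos(4t) is 0.
Lower-order terms cancel with the polynomial part, so the numerator is (-16/3)·t^3 + o(t^3), and the limit is (-16/3)/(5) = -16/15.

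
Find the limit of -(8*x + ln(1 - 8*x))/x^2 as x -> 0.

Direct substitution gives 0/0.
Apply L'Hôpital: lim (8 - 8/(1 - 8*x))/(-2*x), still 0/0.
After 2 applications of L'Hôpital's rule the quotient is (-64/(1 - 8*x)^2)/(-2); substituting x = 0 gives 32.

32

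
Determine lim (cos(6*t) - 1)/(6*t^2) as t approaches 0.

-3

Direct substitution gives 0/0.
Apply L'Hôpital: lim (-6*sin(6*t))/(12*t), still 0/0.
After 2 applications of L'Hôpital's rule the quotient is (-36*cos(6*t))/(12); substituting t = 0 gives -3.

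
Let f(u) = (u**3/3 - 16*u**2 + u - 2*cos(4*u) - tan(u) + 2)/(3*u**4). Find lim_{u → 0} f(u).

-64/9

Substitution gives 0/0 (the numerator vanishes to order 4).
Expand each term to order u^4: the coefficient of u^4 in -2·cos(4u) is -64/3 and in −tan(u) is 0.
Lower-order terms cancel with the polynomial part, so the numerator is (-64/3)·u^4 + o(u^4), and the limit is (-64/3)/(3) = -64/9.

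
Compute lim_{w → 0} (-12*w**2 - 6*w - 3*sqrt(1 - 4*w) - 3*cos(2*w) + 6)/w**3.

12

Substitution gives 0/0 (the numerator vanishes to order 3).
Expand each term to order w^3: the coefficient of w^3 in -3·cos(2w) is 0 and in -3·√(1 - 4w) is 12.
Lower-order terms cancel with the polynomial part, so the numerator is (12)·w^3 + o(w^3), and the limit is (12)/(1) = 12.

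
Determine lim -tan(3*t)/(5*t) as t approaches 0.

-3/5

Substitution gives 0/0.
Since tan(u)/u → 1 as u → 0, tan(3t)/(3t) → 1 and the limit is 3/(-5) = -3/5.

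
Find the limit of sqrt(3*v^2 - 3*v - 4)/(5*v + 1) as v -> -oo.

-√(3)/5

For large |v|, √(3*v^2 - 3*v - 4) ≈ √3·|v| and the denominator ≈ 5v.
Since v → −∞, |v| = −v, giving −√3/(5) = -√(3)/5.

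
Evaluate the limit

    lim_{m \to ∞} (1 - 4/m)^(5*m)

e^(-20)

Write it as [(1 - 4/m)^m]^(5) · (1 - 4/m)^(0). The bracketed term tends to e^(-4) and the second factor to 1, so the limit is e^(-20).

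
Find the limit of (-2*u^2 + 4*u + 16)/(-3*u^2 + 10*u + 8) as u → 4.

Since u = 4 makes numerator and denominator zero, (u - 4) divides both.
Cancelling it gives (-2*u - 4)/(-3*u - 2); now plug in u = 4 to get 6/7.

6/7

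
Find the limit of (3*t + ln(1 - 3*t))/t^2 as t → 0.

Direct substitution gives 0/0.
Apply L'Hôpital: lim (3 - 3/(1 - 3*t))/(2*t), still 0/0.
After 2 applications of L'Hôpital's rule the quotient is (-9/(1 - 3*t)^2)/(2); substituting t = 0 gives -9/2.

-9/2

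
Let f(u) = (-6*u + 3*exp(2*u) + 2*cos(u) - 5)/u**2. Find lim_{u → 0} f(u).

5

Substitution gives 0/0; apply L'Hôpital's rule 2 times.
After differentiating numerator and denominator 2 times the quotient is (12*e^(2*u) - 2*cos(u))/(2); at u = 0 this is 5.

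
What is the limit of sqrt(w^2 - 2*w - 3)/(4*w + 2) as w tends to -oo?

For large |w|, √(w^2 - 2*w - 3) ≈ √1·|w| and the denominator ≈ 4w.
Since w → −∞, |w| = −w, giving −√1/(4) = -1/4.

-1/4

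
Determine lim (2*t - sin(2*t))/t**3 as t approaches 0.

Direct substitution gives 0/0.
Apply L'Hôpital: lim (2 - 2*cos(2*t))/(3*t^2), still 0/0.
Apply L'Hôpital: lim (4*sin(2*t))/(6*t), still 0/0.
After 3 applications of L'Hôpital's rule the quotient is (8*cos(2*t))/(6); substituting t = 0 gives 4/3.

4/3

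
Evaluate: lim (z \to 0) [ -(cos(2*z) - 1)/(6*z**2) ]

Direct substitution gives 0/0.
Apply L'Hôpital: lim (-2*sin(2*z))/(-12*z), still 0/0.
After 2 applications of L'Hôpital's rule the quotient is (-4*cos(2*z))/(-12); substituting z = 0 gives 1/3.

1/3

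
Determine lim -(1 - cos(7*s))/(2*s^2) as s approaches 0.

-49/4

Substitution gives 0/0.
Use (1 − cos u)/u² → 1/2 with u = 7s: the limit is 7²/(2·(-2)) = -49/4.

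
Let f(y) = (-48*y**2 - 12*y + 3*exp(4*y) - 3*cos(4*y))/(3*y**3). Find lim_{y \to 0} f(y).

Substitution gives 0/0 (the numerator vanishes to order 3).
Expand each term to order y^3: the coefficient of y^3 in -3·cos(4y) is 0 and in 3·e^(4y) is 32.
Lower-order terms cancel with the polynomial part, so the numerator is (32)·y^3 + o(y^3), and the limit is (32)/(3) = 32/3.

32/3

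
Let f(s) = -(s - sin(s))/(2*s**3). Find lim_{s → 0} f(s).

-1/12

Direct substitution gives 0/0.
Apply L'Hôpital: lim (1 - cos(s))/(-6*s^2), still 0/0.
Apply L'Hôpital: lim (sin(s))/(-12*s), still 0/0.
After 3 applications of L'Hôpital's rule the quotient is (cos(s))/(-12); substituting s = 0 gives -1/12.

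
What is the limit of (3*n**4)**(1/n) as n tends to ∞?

Base → ∞ and exponent → 0: an ∞^0 form.
Take logs: (1/n)·ln(3·n^4) = (ln 3 + 4·ln n)/n → 0.
So the limit is e^0 = 1.

1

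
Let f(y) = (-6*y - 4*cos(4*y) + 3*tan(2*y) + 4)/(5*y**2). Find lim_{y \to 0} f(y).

Substitution gives 0/0; apply L'Hôpital's rule 2 times.
After differentiating numerator and denominator 2 times the quotient is (64*cos(4*y) + 24*tan(2*y)^3 + 24*tan(2*y))/(10); at y = 0 this is 32/5.

32/5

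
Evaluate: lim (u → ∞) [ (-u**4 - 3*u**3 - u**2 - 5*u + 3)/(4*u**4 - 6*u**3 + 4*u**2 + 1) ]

-1/4

Numerator and denominator both have degree 4.
Dividing every term by u^4, all lower-order terms vanish and the limit is the ratio of leading coefficients, -1/(4) = -1/4.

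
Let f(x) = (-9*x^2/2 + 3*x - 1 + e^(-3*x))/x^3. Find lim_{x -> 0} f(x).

-9/2

Direct substitution gives 0/0.
Apply L'Hôpital: lim (-9*x + 3 - 3*e^(-3*x))/(3*x^2), still 0/0.
Apply L'Hôpital: lim (-9 + 9*e^(-3*x))/(6*x), still 0/0.
After 3 applications of L'Hôpital's rule the quotient is (-27*e^(-3*x))/(6); substituting x = 0 gives -9/2.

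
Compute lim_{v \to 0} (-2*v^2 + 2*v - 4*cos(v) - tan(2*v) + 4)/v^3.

Substitution gives 0/0; apply L'Hôpital's rule 3 times.
After differentiating numerator and denominator 3 times the quotient is (-4*sin(v) - 48*tan(2*v)^4 - 64*tan(2*v)^2 - 16)/(6); at v = 0 this is -8/3.

-8/3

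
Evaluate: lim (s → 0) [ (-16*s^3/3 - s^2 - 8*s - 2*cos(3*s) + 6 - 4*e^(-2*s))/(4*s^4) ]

-113/48

Substitution gives 0/0; apply L'Hôpital's rule 4 times.
After differentiating numerator and denominator 4 times the quotient is (-162*cos(3*s) - 64*e^(-2*s))/(96); at s = 0 this is -113/48.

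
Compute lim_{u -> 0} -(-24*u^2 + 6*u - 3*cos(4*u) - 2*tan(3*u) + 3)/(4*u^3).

Substitution gives 0/0; apply L'Hôpital's rule 3 times.
After differentiating numerator and denominator 3 times the quotient is (-192*sin(4*u) - 324*tan(3*u)^4 - 432*tan(3*u)^2 - 108)/(-24); at u = 0 this is 9/2.

9/2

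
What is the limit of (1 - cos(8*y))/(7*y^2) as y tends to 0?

Substitution gives 0/0.
Use (1 − cos u)/u² → 1/2 with u = 8y: the limit is 8²/(2·7) = 32/7.

32/7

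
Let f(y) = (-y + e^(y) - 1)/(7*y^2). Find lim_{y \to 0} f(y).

Direct substitution gives 0/0.
Apply L'Hôpital: lim (e^(y) - 1)/(14*y), still 0/0.
After 2 applications of L'Hôpital's rule the quotient is (e^(y))/(14); substituting y = 0 gives 1/14.

1/14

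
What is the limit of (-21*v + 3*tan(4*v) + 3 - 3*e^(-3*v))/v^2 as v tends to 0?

Substitution gives 0/0 (the numerator vanishes to order 2).
Expand each term to order v^2: the coefficient of v^2 in 3·tan(4v) is 0 and in -3·e^(-3v) is -27/2.
Lower-order terms cancel with the polynomial part, so the numerator is (-27/2)·v^2 + o(v^2), and the limit is (-27/2)/(1) = -27/2.

-27/2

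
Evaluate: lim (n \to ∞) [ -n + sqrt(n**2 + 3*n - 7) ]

This has the form ∞ − ∞. Multiply and divide by the conjugate √(n^2 + 3*n - 7) + n.
That gives (3n - 7) / (√(n^2 + 3*n - 7) + n).
Divide numerator and denominator by n: the limit is 3/(2·1) = 3/2.

3/2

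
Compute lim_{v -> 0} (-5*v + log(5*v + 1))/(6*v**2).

Direct substitution gives 0/0.
Apply L'Hôpital: lim (-5 + 5/(5*v + 1))/(12*v), still 0/0.
After 2 applications of L'Hôpital's rule the quotient is (-25/(5*v + 1)^2)/(12); substituting v = 0 gives -25/12.

-25/12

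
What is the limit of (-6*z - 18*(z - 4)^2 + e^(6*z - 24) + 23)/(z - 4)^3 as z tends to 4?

36

Direct substitution gives 0/0.
Apply L'Hôpital: lim (-36*z + 6*e^(6*z - 24) + 138)/(3*(z - 4)^2), still 0/0.
Apply L'Hôpital: lim (36*e^(6*z - 24) - 36)/(6*z - 24), still 0/0.
After 3 applications of L'Hôpital's rule the quotient is (216*e^(6*z - 24))/(6); substituting z = 4 gives 36.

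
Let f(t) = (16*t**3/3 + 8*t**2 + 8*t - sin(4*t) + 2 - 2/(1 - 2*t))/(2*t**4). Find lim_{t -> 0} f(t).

Substitution gives 0/0 (the numerator vanishes to order 4).
Expand each term to order t^4: the coefficient of t^4 in −sin(4t) is 0 and in -2·1/(1 - 2t) is -32.
Lower-order terms cancel with the polynomial part, so the numerator is (-32)·t^4 + o(t^4), and the limit is (-32)/(2) = -16.

-16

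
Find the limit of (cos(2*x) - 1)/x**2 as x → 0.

Direct substitution gives 0/0.
Apply L'Hôpital: lim (-2*sin(2*x))/(2*x), still 0/0.
After 2 applications of L'Hôpital's rule the quotient is (-4*cos(2*x))/(2); substituting x = 0 gives -2.

-2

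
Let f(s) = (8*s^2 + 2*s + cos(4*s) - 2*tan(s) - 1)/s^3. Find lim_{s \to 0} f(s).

-2/3

Substitution gives 0/0 (the numerator vanishes to order 3).
Expand each term to order s^3: the coefficient of s^3 in -2·tan(s) is -2/3 and in cos(4s) is 0.
Lower-order terms cancel with the polynomial part, so the numerator is (-2/3)·s^3 + o(s^3), and the limit is (-2/3)/(1) = -2/3.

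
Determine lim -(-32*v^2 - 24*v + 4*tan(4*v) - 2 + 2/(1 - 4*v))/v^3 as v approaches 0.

-640/3

Substitution gives 0/0; apply L'Hôpital's rule 3 times.
After differentiating numerator and denominator 3 times the quotient is (1536*tan(4*v)^2/cos(4*v)^2 + 512/cos(4*v)^2 + 768/(4*v - 1)^4)/(-6); at v = 0 this is -640/3.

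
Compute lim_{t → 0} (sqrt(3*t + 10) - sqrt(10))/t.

A 0/0 form; rationalise with √(10 + 3t) + √10. This collapses the numerator to 3t, leaving 3/(√(10 + 3t) + √10) → 3/(2√10) = 3*√(10)/20.

3*√(10)/20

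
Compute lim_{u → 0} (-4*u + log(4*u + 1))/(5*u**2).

Direct substitution gives 0/0.
Apply L'Hôpital: lim (-4 + 4/(4*u + 1))/(10*u), still 0/0.
After 2 applications of L'Hôpital's rule the quotient is (-16/(4*u + 1)^2)/(10); substituting u = 0 gives -8/5.

-8/5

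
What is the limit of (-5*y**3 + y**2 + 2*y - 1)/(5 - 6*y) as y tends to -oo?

The numerator has higher degree (3 > 1); the quotient behaves like (-5/(-6))·y^2 for large |y|.
As y → −∞ this diverges to ∞.

∞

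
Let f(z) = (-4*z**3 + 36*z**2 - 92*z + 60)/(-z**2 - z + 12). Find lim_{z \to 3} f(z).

-16/7

Direct substitution gives 0/0, so factor. Both numerator and denominator have (z - 3) as a factor.
After cancelling, the expression reduces to (-4*z^2 + 24*z - 20)/(-z - 4).
Substituting z = 3 gives -16/7.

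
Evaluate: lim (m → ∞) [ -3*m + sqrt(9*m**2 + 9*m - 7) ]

An ∞ − ∞ form. Rationalising with the conjugate, the difference becomes (9m - 7) / (√(9*m^2 + 9*m - 7) + 3m).
For large m the denominator behaves like 2·3m, so the quotient tends to 9/6 = 3/2.

3/2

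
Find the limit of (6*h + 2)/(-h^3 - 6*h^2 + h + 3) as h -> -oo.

0

The denominator has degree 3 and the numerator degree 1. Dividing numerator and denominator by h^3 sends every term to 0 except the leading denominator term, so the limit is 0.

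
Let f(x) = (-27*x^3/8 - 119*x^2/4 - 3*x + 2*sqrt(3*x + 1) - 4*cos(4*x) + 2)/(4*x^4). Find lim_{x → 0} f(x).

Substitution gives 0/0 (the numerator vanishes to order 4).
Expand each term to order x^4: the coefficient of x^4 in 2·√(1 + 3x) is -405/64 and in -4·cos(4x) is -128/3.
Lower-order terms cancel with the polynomial part, so the numerator is (-9407/192)·x^4 + o(x^4), and the limit is (-9407/192)/(4) = -9407/768.

-9407/768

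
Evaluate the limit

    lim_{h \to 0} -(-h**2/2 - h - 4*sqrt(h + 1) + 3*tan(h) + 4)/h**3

-3/4

Substitution gives 0/0; apply L'Hôpital's rule 3 times.
After differentiating numerator and denominator 3 times the quotient is (18*tan(h)^2/cos(h)^2 + 6/cos(h)^2 - 3/(2*(h + 1)^(5/2)))/(-6); at h = 0 this is -3/4.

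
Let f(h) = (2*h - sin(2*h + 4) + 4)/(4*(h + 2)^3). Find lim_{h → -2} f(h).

1/3

Direct substitution gives 0/0.
Apply L'Hôpital: lim (2 - 2*cos(2*h + 4))/(12*(h + 2)^2), still 0/0.
Apply L'Hôpital: lim (4*sin(2*h + 4))/(24*h + 48), still 0/0.
After 3 applications of L'Hôpital's rule the quotient is (8*cos(2*h + 4))/(24); substituting h = -2 gives 1/3.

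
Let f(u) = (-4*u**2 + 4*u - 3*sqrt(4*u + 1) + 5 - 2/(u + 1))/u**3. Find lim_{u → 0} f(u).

Substitution gives 0/0 (the numerator vanishes to order 3).
Expand each term to order u^3: the coefficient of u^3 in -2·1/(1 + u) is 2 and in -3·√(1 + 4u) is -12.
Lower-order terms cancel with the polynomial part, so the numerator is (-10)·u^3 + o(u^3), and the limit is (-10)/(1) = -10.

-10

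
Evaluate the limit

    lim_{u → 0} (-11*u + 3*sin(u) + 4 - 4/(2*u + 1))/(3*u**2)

-16/3

Substitution gives 0/0 (the numerator vanishes to order 2).
Expand each term to order u^2: the coefficient of u^2 in 3·sin(u) is 0 and in -4·1/(1 + 2u) is -16.
Lower-order terms cancel with the polynomial part, so the numerator is (-16)·u^2 + o(u^2), and the limit is (-16)/(3) = -16/3.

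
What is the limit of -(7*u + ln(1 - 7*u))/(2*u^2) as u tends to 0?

Direct substitution gives 0/0.
Apply L'Hôpital: lim (7 - 7/(1 - 7*u))/(-4*u), still 0/0.
After 2 applications of L'Hôpital's rule the quotient is (-49/(1 - 7*u)^2)/(-4); substituting u = 0 gives 49/4.

49/4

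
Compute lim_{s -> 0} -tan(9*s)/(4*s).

Substitution gives 0/0.
Since tan(u)/u → 1 as u → 0, tan(9s)/(9s) → 1 and the limit is 9/(-4) = -9/4.

-9/4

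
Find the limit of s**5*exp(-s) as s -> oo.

0

Write as s^5/e^{1s}, an ∞/∞ form.
Exponential growth dominates any polynomial, so repeated L'Hôpital (or the standard result) gives 0.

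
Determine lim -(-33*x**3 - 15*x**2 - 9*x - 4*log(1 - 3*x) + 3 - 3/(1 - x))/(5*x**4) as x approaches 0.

-78/5

Substitution gives 0/0; apply L'Hôpital's rule 4 times.
After differentiating numerator and denominator 4 times the quotient is (1944/(3*x - 1)^4 + 72/(x - 1)^5)/(-120); at x = 0 this is -78/5.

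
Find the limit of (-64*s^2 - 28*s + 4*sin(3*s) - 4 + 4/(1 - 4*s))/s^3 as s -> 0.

238

Substitution gives 0/0 (the numerator vanishes to order 3).
Expand each term to order s^3: the coefficient of s^3 in 4·sin(3s) is -18 and in 4·1/(1 - 4s) is 256.
Lower-order terms cancel with the polynomial part, so the numerator is (238)·s^3 + o(s^3), and the limit is (238)/(1) = 238.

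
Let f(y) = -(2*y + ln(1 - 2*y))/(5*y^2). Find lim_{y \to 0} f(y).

2/5

Direct substitution gives 0/0.
Apply L'Hôpital: lim (2 - 2/(1 - 2*y))/(-10*y), still 0/0.
After 2 applications of L'Hôpital's rule the quotient is (-4/(1 - 2*y)^2)/(-10); substituting y = 0 gives 2/5.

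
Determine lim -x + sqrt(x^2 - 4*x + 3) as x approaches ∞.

An ∞ − ∞ form. Rationalising with the conjugate, the difference becomes (-4x + 3) / (√(x^2 - 4*x + 3) + x).
For large x the denominator behaves like 2·x, so the quotient tends to -4/2 = -2.

-2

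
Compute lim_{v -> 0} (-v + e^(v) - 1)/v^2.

1/2

Direct substitution gives 0/0.
Apply L'Hôpital: lim (e^(v) - 1)/(2*v), still 0/0.
After 2 applications of L'Hôpital's rule the quotient is (e^(v))/(2); substituting v = 0 gives 1/2.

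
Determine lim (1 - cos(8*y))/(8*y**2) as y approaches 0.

Substitution gives 0/0.
Use (1 − cos u)/u² → 1/2 with u = 8y: the limit is 8²/(2·8) = 4.

4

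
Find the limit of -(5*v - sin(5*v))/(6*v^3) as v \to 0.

-125/36

Direct substitution gives 0/0.
Apply L'Hôpital: lim (5 - 5*cos(5*v))/(-18*v^2), still 0/0.
Apply L'Hôpital: lim (25*sin(5*v))/(-36*v), still 0/0.
After 3 applications of L'Hôpital's rule the quotient is (125*cos(5*v))/(-36); substituting v = 0 gives -125/36.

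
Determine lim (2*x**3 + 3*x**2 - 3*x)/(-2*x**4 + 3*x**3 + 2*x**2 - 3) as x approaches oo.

0

The denominator has degree 4 and the numerator degree 3. Dividing numerator and denominator by x^4 sends every term to 0 except the leading denominator term, so the limit is 0.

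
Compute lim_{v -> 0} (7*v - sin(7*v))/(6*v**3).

343/36

Direct substitution gives 0/0.
Apply L'Hôpital: lim (7 - 7*cos(7*v))/(18*v^2), still 0/0.
Apply L'Hôpital: lim (49*sin(7*v))/(36*v), still 0/0.
After 3 applications of L'Hôpital's rule the quotient is (343*cos(7*v))/(36); substituting v = 0 gives 343/36.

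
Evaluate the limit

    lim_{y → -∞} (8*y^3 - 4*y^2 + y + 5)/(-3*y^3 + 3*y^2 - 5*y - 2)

-8/3

Numerator and denominator both have degree 3.
Dividing every term by y^3, all lower-order terms vanish and the limit is the ratio of leading coefficients, 8/(-3) = -8/3.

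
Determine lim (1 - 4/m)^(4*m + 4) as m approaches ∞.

The base → 1 and the exponent → ∞: a 1^∞ form.
Take logarithms: (4m + 4)·ln(1 - 4/m). Since ln(1+u) ~ u for small u, this behaves like (4m)·(-4/m) → -16.
So the limit is e^(-16).

e^(-16)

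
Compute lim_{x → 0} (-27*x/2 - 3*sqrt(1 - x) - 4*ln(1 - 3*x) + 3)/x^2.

Substitution gives 0/0; apply L'Hôpital's rule 2 times.
After differentiating numerator and denominator 2 times the quotient is (36/(3*x - 1)^2 + 3/(4*(1 - x)^(3/2)))/(2); at x = 0 this is 147/8.

147/8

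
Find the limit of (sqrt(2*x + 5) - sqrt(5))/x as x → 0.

Substitution gives 0/0. Multiply numerator and denominator by the conjugate √(5 + 2x) + √5.
The numerator becomes (5 + 2x) − 5 = 2x, so the expression simplifies to 2/(√(5 + 2x) + √5).
Letting x → 0 gives 2/(2√5) = √(5)/5.

√(5)/5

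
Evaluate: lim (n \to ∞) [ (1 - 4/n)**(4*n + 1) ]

e^(-16)

The base → 1 and the exponent → ∞: a 1^∞ form.
Take logarithms: (4n + 1)·ln(1 - 4/n). Since ln(1+u) ~ u for small u, this behaves like (4n)·(-4/n) → -16.
So the limit is e^(-16).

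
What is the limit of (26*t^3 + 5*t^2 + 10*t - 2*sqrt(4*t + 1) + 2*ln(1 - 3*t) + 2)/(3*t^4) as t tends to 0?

Substitution gives 0/0 (the numerator vanishes to order 4).
Expand each term to order t^4: the coefficient of t^4 in -2·√(1 + 4t) is 20 and in 2·ln(1 - 3t) is -81/2.
Lower-order terms cancel with the polynomial part, so the numerator is (-41/2)·t^4 + o(t^4), and the limit is (-41/2)/(3) = -41/6.

-41/6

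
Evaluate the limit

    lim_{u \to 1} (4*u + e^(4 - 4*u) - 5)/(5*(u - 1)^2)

Direct substitution gives 0/0.
Apply L'Hôpital: lim (4 - 4*e^(4 - 4*u))/(10*u - 10), still 0/0.
After 2 applications of L'Hôpital's rule the quotient is (16*e^(4 - 4*u))/(10); substituting u = 1 gives 8/5.

8/5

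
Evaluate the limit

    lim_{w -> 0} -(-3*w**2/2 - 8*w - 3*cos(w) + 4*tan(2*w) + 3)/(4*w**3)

Substitution gives 0/0 (the numerator vanishes to order 3).
Expand each term to order w^3: the coefficient of w^3 in -3·cos(w) is 0 and in 4·tan(2w) is 32/3.
Lower-order terms cancel with the polynomial part, so the numerator is (32/3)·w^3 + o(w^3), and the limit is (32/3)/(-4) = -8/3.

-8/3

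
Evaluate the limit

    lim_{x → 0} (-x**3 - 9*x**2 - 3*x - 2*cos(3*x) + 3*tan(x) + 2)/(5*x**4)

Substitution gives 0/0; apply L'Hôpital's rule 4 times.
After differentiating numerator and denominator 4 times the quotient is (-162*cos(3*x) + 72*tan(x)^5 + 120*tan(x)^3 + 48*tan(x))/(120); at x = 0 this is -27/20.

-27/20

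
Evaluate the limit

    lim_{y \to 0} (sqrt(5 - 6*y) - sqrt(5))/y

-3*√(5)/5

Substitution gives 0/0. Multiply numerator and denominator by the conjugate √(5 - 6y) + √5.
The numerator becomes (5 - 6y) − 5 = -6y, so the expression simplifies to -6/(√(5 - 6y) + √5).
Letting y → 0 gives -6/(2√5) = -3*√(5)/5.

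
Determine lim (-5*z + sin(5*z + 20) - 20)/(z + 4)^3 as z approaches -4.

-125/6

Direct substitution gives 0/0.
Apply L'Hôpital: lim (5*cos(5*z + 20) - 5)/(3*(z + 4)^2), still 0/0.
Apply L'Hôpital: lim (-25*sin(5*z + 20))/(6*z + 24), still 0/0.
After 3 applications of L'Hôpital's rule the quotient is (-125*cos(5*z + 20))/(6); substituting z = -4 gives -125/6.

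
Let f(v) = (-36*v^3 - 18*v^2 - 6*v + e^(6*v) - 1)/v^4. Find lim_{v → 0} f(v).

Direct substitution gives 0/0.
Apply L'Hôpital: lim (-108*v^2 - 36*v + 6*e^(6*v) - 6)/(4*v^3), still 0/0.
Apply L'Hôpital: lim (-216*v + 36*e^(6*v) - 36)/(12*v^2), still 0/0.
Apply L'Hôpital: lim (216*e^(6*v) - 216)/(24*v), still 0/0.
After 4 applications of L'Hôpital's rule the quotient is (1296*e^(6*v))/(24); substituting v = 0 gives 54.

54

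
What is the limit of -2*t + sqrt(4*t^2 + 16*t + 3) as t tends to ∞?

An ∞ − ∞ form. Rationalising with the conjugate, the difference becomes (16t + 3) / (√(4*t^2 + 16*t + 3) + 2t).
For large t the denominator behaves like 2·2t, so the quotient tends to 16/4 = 4.

4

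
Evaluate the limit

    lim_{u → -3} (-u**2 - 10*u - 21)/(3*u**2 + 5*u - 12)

4/13

At u = -3 both the top and bottom vanish — a removable singularity. Factoring out (u + 3) from each leaves (-u - 7)/(3*u - 4), which at u = -3 equals 4/13.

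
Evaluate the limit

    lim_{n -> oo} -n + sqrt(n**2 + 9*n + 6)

This has the form ∞ − ∞. Multiply and divide by the conjugate √(n^2 + 9*n + 6) + n.
That gives (9n + 6) / (√(n^2 + 9*n + 6) + n).
Divide numerator and denominator by n: the limit is 9/(2·1) = 9/2.

9/2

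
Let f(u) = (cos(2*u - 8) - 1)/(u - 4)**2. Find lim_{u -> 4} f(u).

Direct substitution gives 0/0.
Apply L'Hôpital: lim (-2*sin(2*u - 8))/(2*u - 8), still 0/0.
After 2 applications of L'Hôpital's rule the quotient is (-4*cos(2*u - 8))/(2); substituting u = 4 gives -2.

-2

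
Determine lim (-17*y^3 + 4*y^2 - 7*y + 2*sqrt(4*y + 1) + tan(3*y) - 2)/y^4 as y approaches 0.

-20

Substitution gives 0/0; apply L'Hôpital's rule 4 times.
After differentiating numerator and denominator 4 times the quotient is (1944*tan(3*y)^3/cos(3*y)^2 + 1296*tan(3*y)/cos(3*y)^2 - 480/(4*y + 1)^(7/2))/(24); at y = 0 this is -20.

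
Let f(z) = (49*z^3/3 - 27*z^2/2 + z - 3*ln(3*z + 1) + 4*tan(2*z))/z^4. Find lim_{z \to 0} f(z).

243/4

Substitution gives 0/0 (the numerator vanishes to order 4).
Expand each term to order z^4: the coefficient of z^4 in -3·ln(1 + 3z) is 243/4 and in 4·tan(2z) is 0.
Lower-order terms cancel with the polynomial part, so the numerator is (243/4)·z^4 + o(z^4), and the limit is (243/4)/(1) = 243/4.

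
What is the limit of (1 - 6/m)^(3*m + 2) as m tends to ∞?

e^(-18)

Let L be the limit and take ln: ln L = lim (3m + 2)·ln(1 - 6/m) = lim (3m + 2)·(-6/m + O(1/m²)) = -18.
Hence L = e^(-18).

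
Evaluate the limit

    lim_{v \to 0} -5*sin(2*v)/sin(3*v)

-10/3

Substitution gives 0/0.
Divide numerator and denominator by v: sin(2v)/v → 2 and sin(3v)/v → 3, so the limit is -5·2/3 = -10/3.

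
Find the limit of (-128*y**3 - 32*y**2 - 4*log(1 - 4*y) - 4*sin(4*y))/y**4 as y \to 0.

Substitution gives 0/0 (the numerator vanishes to order 4).
Expand each term to order y^4: the coefficient of y^4 in -4·ln(1 - 4y) is 256 and in -4·sin(4y) is 0.
Lower-order terms cancel with the polynomial part, so the numerator is (256)·y^4 + o(y^4), and the limit is (256)/(1) = 256.

256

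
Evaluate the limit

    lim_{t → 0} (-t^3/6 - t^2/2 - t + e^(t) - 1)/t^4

Direct substitution gives 0/0.
Apply L'Hôpital: lim (-t^2/2 - t + e^(t) - 1)/(4*t^3), still 0/0.
Apply L'Hôpital: lim (-t + e^(t) - 1)/(12*t^2), still 0/0.
Apply L'Hôpital: lim (e^(t) - 1)/(24*t), still 0/0.
After 4 applications of L'Hôpital's rule the quotient is (e^(t))/(24); substituting t = 0 gives 1/24.

1/24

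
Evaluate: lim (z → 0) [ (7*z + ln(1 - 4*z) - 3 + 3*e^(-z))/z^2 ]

-13/2

Substitution gives 0/0 (the numerator vanishes to order 2).
Expand each term to order z^2: the coefficient of z^2 in 3·e^(-z) is 3/2 and in ln(1 - 4z) is -8.
Lower-order terms cancel with the polynomial part, so the numerator is (-13/2)·z^2 + o(z^2), and the limit is (-13/2)/(1) = -13/2.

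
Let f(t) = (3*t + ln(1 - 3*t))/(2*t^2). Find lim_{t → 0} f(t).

-9/4

Direct substitution gives 0/0.
Apply L'Hôpital: lim (3 - 3/(1 - 3*t))/(4*t), still 0/0.
After 2 applications of L'Hôpital's rule the quotient is (-9/(1 - 3*t)^2)/(4); substituting t = 0 gives -9/4.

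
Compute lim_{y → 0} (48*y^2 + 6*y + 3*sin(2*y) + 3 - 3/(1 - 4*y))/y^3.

-196

Substitution gives 0/0; apply L'Hôpital's rule 3 times.
After differentiating numerator and denominator 3 times the quotient is (-24*cos(2*y) - 1152/(4*y - 1)^4)/(6); at y = 0 this is -196.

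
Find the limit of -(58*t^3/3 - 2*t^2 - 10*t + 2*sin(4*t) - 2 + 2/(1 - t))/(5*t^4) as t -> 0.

Substitution gives 0/0 (the numerator vanishes to order 4).
Expand each term to order t^4: the coefficient of t^4 in 2·sin(4t) is 0 and in 2·1/(1 - t) is 2.
Lower-order terms cancel with the polynomial part, so the numerator is (2)·t^4 + o(t^4), and the limit is (2)/(-5) = -2/5.

-2/5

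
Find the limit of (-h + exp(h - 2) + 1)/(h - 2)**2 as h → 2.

Direct substitution gives 0/0.
Apply L'Hôpital: lim (e^(h - 2) - 1)/(2*h - 4), still 0/0.
After 2 applications of L'Hôpital's rule the quotient is (e^(h - 2))/(2); substituting h = 2 gives 1/2.

1/2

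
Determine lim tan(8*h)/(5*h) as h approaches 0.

Substitution gives 0/0.
Since tan(u)/u → 1 as u → 0, tan(8h)/(8h) → 1 and the limit is 8/5.

8/5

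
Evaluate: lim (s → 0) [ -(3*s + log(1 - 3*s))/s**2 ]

9/2

Direct substitution gives 0/0.
Apply L'Hôpital: lim (3 - 3/(1 - 3*s))/(-2*s), still 0/0.
After 2 applications of L'Hôpital's rule the quotient is (-9/(1 - 3*s)^2)/(-2); substituting s = 0 gives 9/2.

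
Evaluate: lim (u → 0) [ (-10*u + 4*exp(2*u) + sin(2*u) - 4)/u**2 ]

Substitution gives 0/0 (the numerator vanishes to order 2).
Expand each term to order u^2: the coefficient of u^2 in 4·e^(2u) is 8 and in sin(2u) is 0.
Lower-order terms cancel with the polynomial part, so the numerator is (8)·u^2 + o(u^2), and the limit is (8)/(1) = 8.

8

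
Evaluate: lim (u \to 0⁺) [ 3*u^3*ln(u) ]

0

This is a 0·(−∞) form. Rewrite as 3·ln(u) / u^(−3) and apply L'Hôpital:
the derivative quotient is 3·(1/u) / (−3·u^(−4)) = (-3/3)·u^3 → 0.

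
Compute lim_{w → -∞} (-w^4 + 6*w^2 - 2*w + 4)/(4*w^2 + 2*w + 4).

The numerator has higher degree (4 > 2); the quotient behaves like (-1/(4))·w^2 for large |w|.
As w → −∞ this diverges to -∞.

-∞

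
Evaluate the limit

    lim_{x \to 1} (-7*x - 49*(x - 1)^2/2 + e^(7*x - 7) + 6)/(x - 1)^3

343/6

Direct substitution gives 0/0.
Apply L'Hôpital: lim (-49*x + 7*e^(7*x - 7) + 42)/(3*(x - 1)^2), still 0/0.
Apply L'Hôpital: lim (49*e^(7*x - 7) - 49)/(6*x - 6), still 0/0.
After 3 applications of L'Hôpital's rule the quotient is (343*e^(7*x - 7))/(6); substituting x = 1 gives 343/6.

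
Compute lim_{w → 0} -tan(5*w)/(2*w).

Substitution gives 0/0.
Since tan(u)/u → 1 as u → 0, tan(5w)/(5w) → 1 and the limit is 5/(-2) = -5/2.

-5/2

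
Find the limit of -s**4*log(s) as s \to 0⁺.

0

This is a 0·(−∞) form. Rewrite as -1·ln(s) / s^(−4) and apply L'Hôpital:
the derivative quotient is -1·(1/s) / (−4·s^(−5)) = (1/4)·s^4 → 0.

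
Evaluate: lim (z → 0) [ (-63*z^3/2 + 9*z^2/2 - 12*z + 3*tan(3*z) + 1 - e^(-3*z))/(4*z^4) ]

-27/32

Substitution gives 0/0 (the numerator vanishes to order 4).
Expand each term to order z^4: the coefficient of z^4 in −e^(-3z) is -27/8 and in 3·tan(3z) is 0.
Lower-order terms cancel with the polynomial part, so the numerator is (-27/8)·z^4 + o(z^4), and the limit is (-27/8)/(4) = -27/32.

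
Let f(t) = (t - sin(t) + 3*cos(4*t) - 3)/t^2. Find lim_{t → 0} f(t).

-24

Substitution gives 0/0; apply L'Hôpital's rule 2 times.
After differentiating numerator and denominator 2 times the quotient is (sin(t) - 48*cos(4*t))/(2); at t = 0 this is -24.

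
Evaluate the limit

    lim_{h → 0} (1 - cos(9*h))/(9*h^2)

Substitution gives 0/0.
Use (1 − cos u)/u² → 1/2 with u = 9h: the limit is 9²/(2·9) = 9/2.

9/2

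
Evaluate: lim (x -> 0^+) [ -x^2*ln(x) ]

This is a 0·(−∞) form. Rewrite as -1·ln(x) / x^(−2) and apply L'Hôpital:
the derivative quotient is -1·(1/x) / (−2·x^(−3)) = (1/2)·x^2 → 0.

0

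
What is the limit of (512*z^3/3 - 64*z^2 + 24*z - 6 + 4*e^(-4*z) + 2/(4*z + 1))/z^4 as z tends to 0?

Substitution gives 0/0 (the numerator vanishes to order 4).
Expand each term to order z^4: the coefficient of z^4 in 4·e^(-4z) is 128/3 and in 2·1/(1 + 4z) is 512.
Lower-order terms cancel with the polynomial part, so the numerator is (1664/3)·z^4 + o(z^4), and the limit is (1664/3)/(1) = 1664/3.

1664/3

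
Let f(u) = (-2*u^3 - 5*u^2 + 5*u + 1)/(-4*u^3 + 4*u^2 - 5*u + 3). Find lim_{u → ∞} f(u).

Numerator and denominator both have degree 3.
Dividing every term by u^3, all lower-order terms vanish and the limit is the ratio of leading coefficients, -2/(-4) = 1/2.

1/2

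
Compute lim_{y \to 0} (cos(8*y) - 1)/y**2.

-32

Direct substitution gives 0/0.
Apply L'Hôpital: lim (-8*sin(8*y))/(2*y), still 0/0.
After 2 applications of L'Hôpital's rule the quotient is (-64*cos(8*y))/(2); substituting y = 0 gives -32.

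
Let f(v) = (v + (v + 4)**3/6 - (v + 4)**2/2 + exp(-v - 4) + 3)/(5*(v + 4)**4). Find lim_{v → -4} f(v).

Direct substitution gives 0/0.
Apply L'Hôpital: lim (-v + (v + 4)^2/2 - e^(-v - 4) - 3)/(20*(v + 4)^3), still 0/0.
Apply L'Hôpital: lim (v + e^(-v - 4) + 3)/(60*(v + 4)^2), still 0/0.
Apply L'Hôpital: lim (1 - e^(-v - 4))/(120*v + 480), still 0/0.
After 4 applications of L'Hôpital's rule the quotient is (e^(-v - 4))/(120); substituting v = -4 gives 1/120.

1/120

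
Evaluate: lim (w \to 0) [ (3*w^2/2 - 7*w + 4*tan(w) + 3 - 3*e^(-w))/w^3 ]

11/6

Substitution gives 0/0; apply L'Hôpital's rule 3 times.
After differentiating numerator and denominator 3 times the quotient is (((24*tan(w)^2 + 8)*e^(w)/cos(w)^2 + 3)*e^(-w))/(6); at w = 0 this is 11/6.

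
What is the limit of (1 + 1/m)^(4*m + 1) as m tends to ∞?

Write it as [(1 + 1/m)^m]^(4) · (1 + 1/m)^(1). The bracketed term tends to e^(1) and the second factor to 1, so the limit is e^(4).

e^(4)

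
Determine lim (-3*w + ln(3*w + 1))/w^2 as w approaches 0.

-9/2

Direct substitution gives 0/0.
Apply L'Hôpital: lim (-3 + 3/(3*w + 1))/(2*w), still 0/0.
After 2 applications of L'Hôpital's rule the quotient is (-9/(3*w + 1)^2)/(2); substituting w = 0 gives -9/2.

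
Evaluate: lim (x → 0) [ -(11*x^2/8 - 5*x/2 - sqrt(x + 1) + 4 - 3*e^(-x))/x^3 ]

Substitution gives 0/0 (the numerator vanishes to order 3).
Expand each term to order x^3: the coefficient of x^3 in −√(1 + x) is -1/16 and in -3·e^(-x) is 1/2.
Lower-order terms cancel with the polynomial part, so the numerator is (7/16)·x^3 + o(x^3), and the limit is (7/16)/(-1) = -7/16.

-7/16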